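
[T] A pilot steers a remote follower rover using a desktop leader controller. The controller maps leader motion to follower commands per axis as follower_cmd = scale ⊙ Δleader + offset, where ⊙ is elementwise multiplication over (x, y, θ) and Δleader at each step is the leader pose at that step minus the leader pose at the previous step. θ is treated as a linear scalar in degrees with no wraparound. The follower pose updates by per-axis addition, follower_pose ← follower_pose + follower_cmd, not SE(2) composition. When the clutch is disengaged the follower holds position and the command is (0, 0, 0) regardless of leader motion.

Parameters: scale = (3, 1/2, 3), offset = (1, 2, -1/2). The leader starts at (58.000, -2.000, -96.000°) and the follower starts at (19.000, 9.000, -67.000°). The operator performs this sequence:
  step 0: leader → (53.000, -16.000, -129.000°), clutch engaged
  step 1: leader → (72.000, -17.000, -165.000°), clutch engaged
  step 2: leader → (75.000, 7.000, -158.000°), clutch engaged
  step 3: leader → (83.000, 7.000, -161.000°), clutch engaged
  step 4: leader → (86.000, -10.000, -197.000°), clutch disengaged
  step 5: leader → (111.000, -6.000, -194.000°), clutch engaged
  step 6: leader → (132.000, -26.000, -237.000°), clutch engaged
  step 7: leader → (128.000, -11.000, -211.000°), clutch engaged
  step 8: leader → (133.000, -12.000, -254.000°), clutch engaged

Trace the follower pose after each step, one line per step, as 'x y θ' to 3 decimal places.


step 0: Δleader=(-5.000, -14.000, -33.000°), engaged; cmd=(-14.000, -5.000, -99.500°) → follower=(5.000, 4.000, -166.500°)
step 1: Δleader=(19.000, -1.000, -36.000°), engaged; cmd=(58.000, 1.500, -108.500°) → follower=(63.000, 5.500, -275.000°)
step 2: Δleader=(3.000, 24.000, 7.000°), engaged; cmd=(10.000, 14.000, 20.500°) → follower=(73.000, 19.500, -254.500°)
step 3: Δleader=(8.000, 0.000, -3.000°), engaged; cmd=(25.000, 2.000, -9.500°) → follower=(98.000, 21.500, -264.000°)
step 4: Δleader=(3.000, -17.000, -36.000°), disengaged; cmd=(0,0,0) → follower holds at (98.000, 21.500, -264.000°)
step 5: Δleader=(25.000, 4.000, 3.000°), engaged; cmd=(76.000, 4.000, 8.500°) → follower=(174.000, 25.500, -255.500°)
step 6: Δleader=(21.000, -20.000, -43.000°), engaged; cmd=(64.000, -8.000, -129.500°) → follower=(238.000, 17.500, -385.000°)
step 7: Δleader=(-4.000, 15.000, 26.000°), engaged; cmd=(-11.000, 9.500, 77.500°) → follower=(227.000, 27.000, -307.500°)
step 8: Δleader=(5.000, -1.000, -43.000°), engaged; cmd=(16.000, 1.500, -129.500°) → follower=(243.000, 28.500, -437.000°)

5.000 4.000 -166.500
63.000 5.500 -275.000
73.000 19.500 -254.500
98.000 21.500 -264.000
98.000 21.500 -264.000
174.000 25.500 -255.500
238.000 17.500 -385.000
227.000 27.000 -307.500
243.000 28.500 -437.000


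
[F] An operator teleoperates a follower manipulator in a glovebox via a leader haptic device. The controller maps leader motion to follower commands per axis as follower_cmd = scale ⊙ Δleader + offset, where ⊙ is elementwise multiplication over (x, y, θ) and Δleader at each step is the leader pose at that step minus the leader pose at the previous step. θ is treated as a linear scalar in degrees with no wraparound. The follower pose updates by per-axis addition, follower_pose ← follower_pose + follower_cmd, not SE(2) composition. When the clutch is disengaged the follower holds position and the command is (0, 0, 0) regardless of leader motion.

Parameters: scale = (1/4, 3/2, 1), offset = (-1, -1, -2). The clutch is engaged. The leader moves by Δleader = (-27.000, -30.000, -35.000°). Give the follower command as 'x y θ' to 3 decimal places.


axis x: 1/4·-27.000 + -1 = -7.750
axis y: 3/2·-30.000 + -1 = -46.000
axis θ: 1·-35.000 + -2 = -37.000

-7.750 -46.000 -37.000


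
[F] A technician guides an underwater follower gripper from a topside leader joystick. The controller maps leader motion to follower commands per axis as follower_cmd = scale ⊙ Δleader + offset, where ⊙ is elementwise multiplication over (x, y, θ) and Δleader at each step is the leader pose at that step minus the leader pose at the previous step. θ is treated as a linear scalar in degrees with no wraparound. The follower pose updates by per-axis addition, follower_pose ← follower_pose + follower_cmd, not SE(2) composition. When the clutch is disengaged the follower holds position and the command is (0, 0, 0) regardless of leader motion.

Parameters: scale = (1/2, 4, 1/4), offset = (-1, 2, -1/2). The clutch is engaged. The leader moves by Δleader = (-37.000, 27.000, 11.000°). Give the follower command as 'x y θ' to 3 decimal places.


-19.500 110.000 2.250

axis x: 1/2·-37.000 + -1 = -19.500
axis y: 4·27.000 + 2 = 110.000
axis θ: 1/4·11.000 + -1/2 = 2.250


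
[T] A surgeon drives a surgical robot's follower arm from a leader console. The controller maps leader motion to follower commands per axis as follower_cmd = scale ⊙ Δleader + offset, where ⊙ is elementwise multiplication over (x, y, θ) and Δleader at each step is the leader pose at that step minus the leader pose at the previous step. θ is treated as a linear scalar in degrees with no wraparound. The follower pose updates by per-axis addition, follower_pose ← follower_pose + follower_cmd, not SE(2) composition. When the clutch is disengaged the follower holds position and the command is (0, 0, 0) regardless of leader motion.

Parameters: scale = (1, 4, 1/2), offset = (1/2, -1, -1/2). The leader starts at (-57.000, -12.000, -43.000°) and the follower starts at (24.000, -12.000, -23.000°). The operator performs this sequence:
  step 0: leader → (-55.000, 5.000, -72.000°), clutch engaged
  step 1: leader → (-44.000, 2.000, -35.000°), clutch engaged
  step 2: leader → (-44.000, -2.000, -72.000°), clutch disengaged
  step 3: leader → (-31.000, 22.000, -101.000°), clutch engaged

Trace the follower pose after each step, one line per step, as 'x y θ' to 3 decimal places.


26.500 55.000 -38.000
38.000 42.000 -20.000
38.000 42.000 -20.000
51.500 137.000 -35.000

step 0: Δleader=(2.000, 17.000, -29.000°), engaged; cmd=(2.500, 67.000, -15.000°) → follower=(26.500, 55.000, -38.000°)
step 1: Δleader=(11.000, -3.000, 37.000°), engaged; cmd=(11.500, -13.000, 18.000°) → follower=(38.000, 42.000, -20.000°)
step 2: Δleader=(0.000, -4.000, -37.000°), disengaged; cmd=(0,0,0) → follower holds at (38.000, 42.000, -20.000°)
step 3: Δleader=(13.000, 24.000, -29.000°), engaged; cmd=(13.500, 95.000, -15.000°) → follower=(51.500, 137.000, -35.000°)


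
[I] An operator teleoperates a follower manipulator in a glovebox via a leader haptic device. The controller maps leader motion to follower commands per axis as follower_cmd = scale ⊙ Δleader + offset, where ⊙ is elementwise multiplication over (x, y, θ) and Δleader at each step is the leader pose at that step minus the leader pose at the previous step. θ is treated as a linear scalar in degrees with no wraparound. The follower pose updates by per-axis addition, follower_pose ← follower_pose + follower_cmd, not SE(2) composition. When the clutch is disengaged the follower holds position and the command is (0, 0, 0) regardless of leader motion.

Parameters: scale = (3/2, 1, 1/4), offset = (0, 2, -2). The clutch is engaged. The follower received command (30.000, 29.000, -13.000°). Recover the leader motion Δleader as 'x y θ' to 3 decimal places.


axis x: (30.000 − 0) / (3/2) = 20.000
axis y: (29.000 − 2) / (1) = 27.000
axis θ: (-13.000 − -2) / (1/4) = -44.000

20.000 27.000 -44.000


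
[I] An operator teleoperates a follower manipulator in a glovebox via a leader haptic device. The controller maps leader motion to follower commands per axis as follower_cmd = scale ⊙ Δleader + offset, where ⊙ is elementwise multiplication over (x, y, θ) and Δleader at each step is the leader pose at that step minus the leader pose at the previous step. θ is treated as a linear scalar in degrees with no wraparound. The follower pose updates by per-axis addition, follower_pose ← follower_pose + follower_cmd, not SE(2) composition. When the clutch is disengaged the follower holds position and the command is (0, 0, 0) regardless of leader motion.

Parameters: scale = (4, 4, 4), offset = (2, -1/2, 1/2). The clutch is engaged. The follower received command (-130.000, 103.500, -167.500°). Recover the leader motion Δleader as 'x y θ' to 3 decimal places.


-33.000 26.000 -42.000

axis x: (-130.000 − 2) / (4) = -33.000
axis y: (103.500 − -1/2) / (4) = 26.000
axis θ: (-167.500 − 1/2) / (4) = -42.000


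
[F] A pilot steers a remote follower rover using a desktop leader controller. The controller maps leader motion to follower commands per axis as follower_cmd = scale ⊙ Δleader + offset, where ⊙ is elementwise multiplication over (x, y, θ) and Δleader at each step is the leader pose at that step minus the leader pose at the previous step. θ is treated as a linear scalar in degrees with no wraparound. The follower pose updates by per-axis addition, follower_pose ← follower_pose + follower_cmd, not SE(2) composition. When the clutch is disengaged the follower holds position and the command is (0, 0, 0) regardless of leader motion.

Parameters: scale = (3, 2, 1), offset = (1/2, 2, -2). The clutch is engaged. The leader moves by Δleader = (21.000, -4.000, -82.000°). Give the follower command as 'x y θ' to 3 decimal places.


63.500 -6.000 -84.000

axis x: 3·21.000 + 1/2 = 63.500
axis y: 2·-4.000 + 2 = -6.000
axis θ: 1·-82.000 + -2 = -84.000


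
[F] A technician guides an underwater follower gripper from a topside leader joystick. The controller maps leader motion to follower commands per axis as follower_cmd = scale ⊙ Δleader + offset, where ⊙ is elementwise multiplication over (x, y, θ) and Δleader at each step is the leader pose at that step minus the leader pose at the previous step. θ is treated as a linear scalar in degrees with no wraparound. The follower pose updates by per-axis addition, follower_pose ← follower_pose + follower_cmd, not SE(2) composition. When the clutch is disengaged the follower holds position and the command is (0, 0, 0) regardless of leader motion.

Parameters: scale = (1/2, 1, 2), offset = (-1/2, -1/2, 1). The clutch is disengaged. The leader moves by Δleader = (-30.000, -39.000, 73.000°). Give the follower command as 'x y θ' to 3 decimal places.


clutch disengaged → follower holds; cmd = (0, 0, 0)

0.000 0.000 0.000


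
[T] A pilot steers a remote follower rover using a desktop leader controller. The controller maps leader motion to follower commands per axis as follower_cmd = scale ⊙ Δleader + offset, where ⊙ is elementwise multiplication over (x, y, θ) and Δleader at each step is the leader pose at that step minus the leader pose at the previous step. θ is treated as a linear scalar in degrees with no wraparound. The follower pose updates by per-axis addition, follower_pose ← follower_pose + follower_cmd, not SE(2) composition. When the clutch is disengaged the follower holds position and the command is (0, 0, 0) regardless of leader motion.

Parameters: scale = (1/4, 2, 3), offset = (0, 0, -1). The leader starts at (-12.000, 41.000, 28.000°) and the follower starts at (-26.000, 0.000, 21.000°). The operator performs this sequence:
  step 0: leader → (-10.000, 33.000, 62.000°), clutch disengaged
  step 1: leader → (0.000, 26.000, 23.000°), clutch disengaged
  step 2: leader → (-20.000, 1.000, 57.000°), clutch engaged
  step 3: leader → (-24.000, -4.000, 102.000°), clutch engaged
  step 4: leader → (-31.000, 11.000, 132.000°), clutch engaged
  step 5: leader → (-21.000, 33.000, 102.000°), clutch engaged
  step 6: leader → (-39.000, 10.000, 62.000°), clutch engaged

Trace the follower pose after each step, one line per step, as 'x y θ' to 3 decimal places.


step 0: Δleader=(2.000, -8.000, 34.000°), disengaged; cmd=(0,0,0) → follower holds at (-26.000, 0.000, 21.000°)
step 1: Δleader=(10.000, -7.000, -39.000°), disengaged; cmd=(0,0,0) → follower holds at (-26.000, 0.000, 21.000°)
step 2: Δleader=(-20.000, -25.000, 34.000°), engaged; cmd=(-5.000, -50.000, 101.000°) → follower=(-31.000, -50.000, 122.000°)
step 3: Δleader=(-4.000, -5.000, 45.000°), engaged; cmd=(-1.000, -10.000, 134.000°) → follower=(-32.000, -60.000, 256.000°)
step 4: Δleader=(-7.000, 15.000, 30.000°), engaged; cmd=(-1.750, 30.000, 89.000°) → follower=(-33.750, -30.000, 345.000°)
step 5: Δleader=(10.000, 22.000, -30.000°), engaged; cmd=(2.500, 44.000, -91.000°) → follower=(-31.250, 14.000, 254.000°)
step 6: Δleader=(-18.000, -23.000, -40.000°), engaged; cmd=(-4.500, -46.000, -121.000°) → follower=(-35.750, -32.000, 133.000°)

-26.000 0.000 21.000
-26.000 0.000 21.000
-31.000 -50.000 122.000
-32.000 -60.000 256.000
-33.750 -30.000 345.000
-31.250 14.000 254.000
-35.750 -32.000 133.000


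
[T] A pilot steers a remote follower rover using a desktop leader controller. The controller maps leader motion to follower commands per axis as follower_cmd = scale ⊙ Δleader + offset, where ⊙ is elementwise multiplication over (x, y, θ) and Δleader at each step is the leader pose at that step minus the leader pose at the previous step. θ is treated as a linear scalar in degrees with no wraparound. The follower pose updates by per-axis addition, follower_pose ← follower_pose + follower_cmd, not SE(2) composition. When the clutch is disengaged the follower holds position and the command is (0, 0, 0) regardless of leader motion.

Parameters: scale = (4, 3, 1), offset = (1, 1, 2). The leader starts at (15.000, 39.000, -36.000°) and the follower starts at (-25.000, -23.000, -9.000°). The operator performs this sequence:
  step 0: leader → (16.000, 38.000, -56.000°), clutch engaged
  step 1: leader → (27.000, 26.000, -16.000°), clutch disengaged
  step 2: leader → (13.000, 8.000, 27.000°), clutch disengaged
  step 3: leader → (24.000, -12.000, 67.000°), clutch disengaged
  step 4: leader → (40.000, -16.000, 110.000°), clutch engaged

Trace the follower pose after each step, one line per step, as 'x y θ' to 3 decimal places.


-20.000 -25.000 -27.000
-20.000 -25.000 -27.000
-20.000 -25.000 -27.000
-20.000 -25.000 -27.000
45.000 -36.000 18.000

step 0: Δleader=(1.000, -1.000, -20.000°), engaged; cmd=(5.000, -2.000, -18.000°) → follower=(-20.000, -25.000, -27.000°)
step 1: Δleader=(11.000, -12.000, 40.000°), disengaged; cmd=(0,0,0) → follower holds at (-20.000, -25.000, -27.000°)
step 2: Δleader=(-14.000, -18.000, 43.000°), disengaged; cmd=(0,0,0) → follower holds at (-20.000, -25.000, -27.000°)
step 3: Δleader=(11.000, -20.000, 40.000°), disengaged; cmd=(0,0,0) → follower holds at (-20.000, -25.000, -27.000°)
step 4: Δleader=(16.000, -4.000, 43.000°), engaged; cmd=(65.000, -11.000, 45.000°) → follower=(45.000, -36.000, 18.000°)


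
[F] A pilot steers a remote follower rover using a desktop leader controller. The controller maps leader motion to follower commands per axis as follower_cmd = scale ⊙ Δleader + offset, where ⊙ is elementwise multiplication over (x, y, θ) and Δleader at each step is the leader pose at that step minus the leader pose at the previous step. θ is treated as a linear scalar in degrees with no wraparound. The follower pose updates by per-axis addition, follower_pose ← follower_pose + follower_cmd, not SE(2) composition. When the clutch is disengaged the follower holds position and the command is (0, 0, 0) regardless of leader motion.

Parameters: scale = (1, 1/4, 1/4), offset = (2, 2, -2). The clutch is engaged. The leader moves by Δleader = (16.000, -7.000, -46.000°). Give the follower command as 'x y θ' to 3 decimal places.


axis x: 1·16.000 + 2 = 18.000
axis y: 1/4·-7.000 + 2 = 0.250
axis θ: 1/4·-46.000 + -2 = -13.500

18.000 0.250 -13.500


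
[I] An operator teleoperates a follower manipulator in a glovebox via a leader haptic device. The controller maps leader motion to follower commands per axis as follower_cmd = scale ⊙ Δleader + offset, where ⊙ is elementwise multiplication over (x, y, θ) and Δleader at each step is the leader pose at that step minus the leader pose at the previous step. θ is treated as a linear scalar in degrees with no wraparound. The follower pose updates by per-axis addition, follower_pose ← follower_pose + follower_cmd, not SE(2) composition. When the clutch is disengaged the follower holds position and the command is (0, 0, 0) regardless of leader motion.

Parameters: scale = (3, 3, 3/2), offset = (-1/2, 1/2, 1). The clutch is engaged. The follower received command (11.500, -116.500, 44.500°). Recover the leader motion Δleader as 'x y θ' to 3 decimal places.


axis x: (11.500 − -1/2) / (3) = 4.000
axis y: (-116.500 − 1/2) / (3) = -39.000
axis θ: (44.500 − 1) / (3/2) = 29.000

4.000 -39.000 29.000


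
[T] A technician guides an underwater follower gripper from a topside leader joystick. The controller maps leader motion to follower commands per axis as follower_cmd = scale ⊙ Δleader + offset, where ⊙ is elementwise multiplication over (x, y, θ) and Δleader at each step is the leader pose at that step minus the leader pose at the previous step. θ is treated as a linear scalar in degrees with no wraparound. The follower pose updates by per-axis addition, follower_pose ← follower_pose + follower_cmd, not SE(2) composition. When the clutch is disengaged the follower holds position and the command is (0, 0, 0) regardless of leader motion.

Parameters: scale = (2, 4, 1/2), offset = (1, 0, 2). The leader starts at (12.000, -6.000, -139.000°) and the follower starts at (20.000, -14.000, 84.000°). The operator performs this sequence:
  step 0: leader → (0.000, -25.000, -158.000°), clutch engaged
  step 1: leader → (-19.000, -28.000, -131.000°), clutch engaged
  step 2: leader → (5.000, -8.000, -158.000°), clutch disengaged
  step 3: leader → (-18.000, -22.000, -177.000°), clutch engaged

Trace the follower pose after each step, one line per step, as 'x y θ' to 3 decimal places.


step 0: Δleader=(-12.000, -19.000, -19.000°), engaged; cmd=(-23.000, -76.000, -7.500°) → follower=(-3.000, -90.000, 76.500°)
step 1: Δleader=(-19.000, -3.000, 27.000°), engaged; cmd=(-37.000, -12.000, 15.500°) → follower=(-40.000, -102.000, 92.000°)
step 2: Δleader=(24.000, 20.000, -27.000°), disengaged; cmd=(0,0,0) → follower holds at (-40.000, -102.000, 92.000°)
step 3: Δleader=(-23.000, -14.000, -19.000°), engaged; cmd=(-45.000, -56.000, -7.500°) → follower=(-85.000, -158.000, 84.500°)

-3.000 -90.000 76.500
-40.000 -102.000 92.000
-40.000 -102.000 92.000
-85.000 -158.000 84.500


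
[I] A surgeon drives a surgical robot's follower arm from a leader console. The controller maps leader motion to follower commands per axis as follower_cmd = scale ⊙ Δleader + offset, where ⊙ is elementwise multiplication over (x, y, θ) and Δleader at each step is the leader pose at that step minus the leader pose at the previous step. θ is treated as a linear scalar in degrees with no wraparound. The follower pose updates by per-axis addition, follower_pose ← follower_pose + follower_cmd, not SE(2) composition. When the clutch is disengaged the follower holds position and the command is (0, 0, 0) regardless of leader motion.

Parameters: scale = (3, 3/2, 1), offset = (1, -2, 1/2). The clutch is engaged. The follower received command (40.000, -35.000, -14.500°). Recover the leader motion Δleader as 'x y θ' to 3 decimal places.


axis x: (40.000 − 1) / (3) = 13.000
axis y: (-35.000 − -2) / (3/2) = -22.000
axis θ: (-14.500 − 1/2) / (1) = -15.000

13.000 -22.000 -15.000


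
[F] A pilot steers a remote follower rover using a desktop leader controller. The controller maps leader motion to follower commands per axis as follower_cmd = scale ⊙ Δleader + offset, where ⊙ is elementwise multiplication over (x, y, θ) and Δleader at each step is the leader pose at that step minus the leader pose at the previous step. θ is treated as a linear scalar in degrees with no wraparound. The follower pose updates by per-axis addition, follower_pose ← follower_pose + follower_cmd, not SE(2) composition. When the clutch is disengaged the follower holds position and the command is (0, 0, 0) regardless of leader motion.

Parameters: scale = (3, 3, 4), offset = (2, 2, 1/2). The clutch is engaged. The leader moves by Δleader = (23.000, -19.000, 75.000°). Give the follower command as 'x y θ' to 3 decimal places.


71.000 -55.000 300.500

axis x: 3·23.000 + 2 = 71.000
axis y: 3·-19.000 + 2 = -55.000
axis θ: 4·75.000 + 1/2 = 300.500


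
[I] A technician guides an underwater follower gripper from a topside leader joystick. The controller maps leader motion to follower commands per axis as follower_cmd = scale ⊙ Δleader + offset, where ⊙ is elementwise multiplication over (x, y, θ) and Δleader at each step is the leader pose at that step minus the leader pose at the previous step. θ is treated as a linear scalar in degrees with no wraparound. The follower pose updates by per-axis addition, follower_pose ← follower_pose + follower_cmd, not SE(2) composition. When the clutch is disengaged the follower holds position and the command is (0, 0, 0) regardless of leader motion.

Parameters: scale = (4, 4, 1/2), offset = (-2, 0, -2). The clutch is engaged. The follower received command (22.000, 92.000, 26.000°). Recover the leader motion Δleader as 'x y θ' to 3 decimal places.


6.000 23.000 56.000

axis x: (22.000 − -2) / (4) = 6.000
axis y: (92.000 − 0) / (4) = 23.000
axis θ: (26.000 − -2) / (1/2) = 56.000


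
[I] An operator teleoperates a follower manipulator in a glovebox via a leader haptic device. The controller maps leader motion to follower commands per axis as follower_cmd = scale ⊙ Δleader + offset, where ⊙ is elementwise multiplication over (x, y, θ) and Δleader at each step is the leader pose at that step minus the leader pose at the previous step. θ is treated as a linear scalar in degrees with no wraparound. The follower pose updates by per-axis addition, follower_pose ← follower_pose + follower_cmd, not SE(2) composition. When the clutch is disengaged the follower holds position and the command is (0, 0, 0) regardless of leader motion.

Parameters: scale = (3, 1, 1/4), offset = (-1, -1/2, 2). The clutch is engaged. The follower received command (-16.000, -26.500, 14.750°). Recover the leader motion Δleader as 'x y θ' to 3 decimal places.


axis x: (-16.000 − -1) / (3) = -5.000
axis y: (-26.500 − -1/2) / (1) = -26.000
axis θ: (14.750 − 2) / (1/4) = 51.000

-5.000 -26.000 51.000


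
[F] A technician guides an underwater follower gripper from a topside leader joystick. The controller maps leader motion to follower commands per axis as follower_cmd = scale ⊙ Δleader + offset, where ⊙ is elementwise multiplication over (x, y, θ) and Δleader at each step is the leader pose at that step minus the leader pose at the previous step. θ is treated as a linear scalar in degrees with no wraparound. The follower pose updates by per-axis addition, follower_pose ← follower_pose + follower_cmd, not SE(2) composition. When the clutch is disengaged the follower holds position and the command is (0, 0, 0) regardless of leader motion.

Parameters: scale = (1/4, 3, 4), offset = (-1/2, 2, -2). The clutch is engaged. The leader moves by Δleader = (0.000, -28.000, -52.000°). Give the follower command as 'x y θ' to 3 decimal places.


axis x: 1/4·0.000 + -1/2 = -0.500
axis y: 3·-28.000 + 2 = -82.000
axis θ: 4·-52.000 + -2 = -210.000

-0.500 -82.000 -210.000


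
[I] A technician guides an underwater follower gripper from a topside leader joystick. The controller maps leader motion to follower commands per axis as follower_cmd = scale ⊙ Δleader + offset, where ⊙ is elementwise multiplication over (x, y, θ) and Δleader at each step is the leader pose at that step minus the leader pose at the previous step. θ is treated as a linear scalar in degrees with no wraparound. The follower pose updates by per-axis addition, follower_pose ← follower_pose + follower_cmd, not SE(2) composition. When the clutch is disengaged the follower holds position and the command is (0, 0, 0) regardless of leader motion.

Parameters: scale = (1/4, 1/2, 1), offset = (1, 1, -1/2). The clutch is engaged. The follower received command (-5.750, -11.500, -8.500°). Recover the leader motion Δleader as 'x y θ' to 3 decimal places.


-27.000 -25.000 -8.000

axis x: (-5.750 − 1) / (1/4) = -27.000
axis y: (-11.500 − 1) / (1/2) = -25.000
axis θ: (-8.500 − -1/2) / (1) = -8.000


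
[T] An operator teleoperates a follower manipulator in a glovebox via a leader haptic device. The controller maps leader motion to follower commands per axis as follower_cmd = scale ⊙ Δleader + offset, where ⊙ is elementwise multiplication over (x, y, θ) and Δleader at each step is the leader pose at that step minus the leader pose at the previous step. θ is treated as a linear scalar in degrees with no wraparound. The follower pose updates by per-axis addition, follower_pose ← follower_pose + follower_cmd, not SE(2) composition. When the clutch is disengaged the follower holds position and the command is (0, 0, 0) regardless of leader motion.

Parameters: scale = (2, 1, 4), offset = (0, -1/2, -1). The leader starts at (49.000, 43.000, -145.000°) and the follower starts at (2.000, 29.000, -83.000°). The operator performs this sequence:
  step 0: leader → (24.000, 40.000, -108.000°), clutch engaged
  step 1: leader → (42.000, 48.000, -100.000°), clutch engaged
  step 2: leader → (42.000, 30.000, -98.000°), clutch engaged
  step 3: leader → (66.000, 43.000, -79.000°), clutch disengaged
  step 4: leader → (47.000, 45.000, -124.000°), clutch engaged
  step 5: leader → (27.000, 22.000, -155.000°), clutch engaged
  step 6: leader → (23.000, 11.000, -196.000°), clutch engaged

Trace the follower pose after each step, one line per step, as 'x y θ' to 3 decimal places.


step 0: Δleader=(-25.000, -3.000, 37.000°), engaged; cmd=(-50.000, -3.500, 147.000°) → follower=(-48.000, 25.500, 64.000°)
step 1: Δleader=(18.000, 8.000, 8.000°), engaged; cmd=(36.000, 7.500, 31.000°) → follower=(-12.000, 33.000, 95.000°)
step 2: Δleader=(0.000, -18.000, 2.000°), engaged; cmd=(0.000, -18.500, 7.000°) → follower=(-12.000, 14.500, 102.000°)
step 3: Δleader=(24.000, 13.000, 19.000°), disengaged; cmd=(0,0,0) → follower holds at (-12.000, 14.500, 102.000°)
step 4: Δleader=(-19.000, 2.000, -45.000°), engaged; cmd=(-38.000, 1.500, -181.000°) → follower=(-50.000, 16.000, -79.000°)
step 5: Δleader=(-20.000, -23.000, -31.000°), engaged; cmd=(-40.000, -23.500, -125.000°) → follower=(-90.000, -7.500, -204.000°)
step 6: Δleader=(-4.000, -11.000, -41.000°), engaged; cmd=(-8.000, -11.500, -165.000°) → follower=(-98.000, -19.000, -369.000°)

-48.000 25.500 64.000
-12.000 33.000 95.000
-12.000 14.500 102.000
-12.000 14.500 102.000
-50.000 16.000 -79.000
-90.000 -7.500 -204.000
-98.000 -19.000 -369.000


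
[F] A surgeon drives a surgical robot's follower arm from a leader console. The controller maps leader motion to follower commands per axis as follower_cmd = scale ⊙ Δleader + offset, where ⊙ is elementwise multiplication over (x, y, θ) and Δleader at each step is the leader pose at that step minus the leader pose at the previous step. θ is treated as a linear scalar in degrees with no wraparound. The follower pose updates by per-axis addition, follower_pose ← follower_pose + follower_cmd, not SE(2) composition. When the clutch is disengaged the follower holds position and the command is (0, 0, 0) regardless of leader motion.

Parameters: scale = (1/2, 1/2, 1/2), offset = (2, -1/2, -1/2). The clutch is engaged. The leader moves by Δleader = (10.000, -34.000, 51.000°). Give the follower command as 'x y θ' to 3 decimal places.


axis x: 1/2·10.000 + 2 = 7.000
axis y: 1/2·-34.000 + -1/2 = -17.500
axis θ: 1/2·51.000 + -1/2 = 25.000

7.000 -17.500 25.000


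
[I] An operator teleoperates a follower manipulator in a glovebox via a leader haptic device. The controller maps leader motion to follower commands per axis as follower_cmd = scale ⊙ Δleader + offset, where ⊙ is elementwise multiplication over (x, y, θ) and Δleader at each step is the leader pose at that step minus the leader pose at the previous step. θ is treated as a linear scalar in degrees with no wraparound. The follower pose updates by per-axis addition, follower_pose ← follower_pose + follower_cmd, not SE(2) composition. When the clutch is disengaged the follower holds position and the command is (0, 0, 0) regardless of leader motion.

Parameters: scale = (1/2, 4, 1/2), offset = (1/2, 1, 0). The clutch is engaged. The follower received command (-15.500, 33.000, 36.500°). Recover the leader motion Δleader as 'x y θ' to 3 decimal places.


-32.000 8.000 73.000

axis x: (-15.500 − 1/2) / (1/2) = -32.000
axis y: (33.000 − 1) / (4) = 8.000
axis θ: (36.500 − 0) / (1/2) = 73.000


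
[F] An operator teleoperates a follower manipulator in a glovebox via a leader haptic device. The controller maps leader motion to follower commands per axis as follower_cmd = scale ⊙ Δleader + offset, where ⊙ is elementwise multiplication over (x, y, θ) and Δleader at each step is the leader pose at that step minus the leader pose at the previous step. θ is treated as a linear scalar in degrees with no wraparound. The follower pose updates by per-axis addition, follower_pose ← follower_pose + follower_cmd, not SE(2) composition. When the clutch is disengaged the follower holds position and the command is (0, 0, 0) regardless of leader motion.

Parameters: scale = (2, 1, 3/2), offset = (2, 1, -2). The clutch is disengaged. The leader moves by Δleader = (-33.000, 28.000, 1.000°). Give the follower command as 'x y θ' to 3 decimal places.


0.000 0.000 0.000

clutch disengaged → follower holds; cmd = (0, 0, 0)


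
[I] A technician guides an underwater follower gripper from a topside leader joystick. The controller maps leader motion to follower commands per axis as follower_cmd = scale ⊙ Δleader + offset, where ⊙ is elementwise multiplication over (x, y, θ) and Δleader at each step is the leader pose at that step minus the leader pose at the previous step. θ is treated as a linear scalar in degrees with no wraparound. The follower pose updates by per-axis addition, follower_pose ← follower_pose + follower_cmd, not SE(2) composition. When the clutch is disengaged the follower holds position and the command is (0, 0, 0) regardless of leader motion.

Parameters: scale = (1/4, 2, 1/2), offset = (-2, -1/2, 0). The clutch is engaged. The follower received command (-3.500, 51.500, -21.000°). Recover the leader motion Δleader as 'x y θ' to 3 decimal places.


-6.000 26.000 -42.000

axis x: (-3.500 − -2) / (1/4) = -6.000
axis y: (51.500 − -1/2) / (2) = 26.000
axis θ: (-21.000 − 0) / (1/2) = -42.000


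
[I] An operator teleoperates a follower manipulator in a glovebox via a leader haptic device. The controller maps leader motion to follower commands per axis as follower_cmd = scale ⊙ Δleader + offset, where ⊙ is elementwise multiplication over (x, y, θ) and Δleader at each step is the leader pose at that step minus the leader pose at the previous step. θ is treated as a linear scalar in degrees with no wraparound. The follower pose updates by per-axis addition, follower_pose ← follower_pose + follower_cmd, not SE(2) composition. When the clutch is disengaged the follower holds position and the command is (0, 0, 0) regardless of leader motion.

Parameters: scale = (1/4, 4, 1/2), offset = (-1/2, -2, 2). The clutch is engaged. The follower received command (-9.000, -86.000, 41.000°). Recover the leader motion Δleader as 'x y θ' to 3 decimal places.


axis x: (-9.000 − -1/2) / (1/4) = -34.000
axis y: (-86.000 − -2) / (4) = -21.000
axis θ: (41.000 − 2) / (1/2) = 78.000

-34.000 -21.000 78.000


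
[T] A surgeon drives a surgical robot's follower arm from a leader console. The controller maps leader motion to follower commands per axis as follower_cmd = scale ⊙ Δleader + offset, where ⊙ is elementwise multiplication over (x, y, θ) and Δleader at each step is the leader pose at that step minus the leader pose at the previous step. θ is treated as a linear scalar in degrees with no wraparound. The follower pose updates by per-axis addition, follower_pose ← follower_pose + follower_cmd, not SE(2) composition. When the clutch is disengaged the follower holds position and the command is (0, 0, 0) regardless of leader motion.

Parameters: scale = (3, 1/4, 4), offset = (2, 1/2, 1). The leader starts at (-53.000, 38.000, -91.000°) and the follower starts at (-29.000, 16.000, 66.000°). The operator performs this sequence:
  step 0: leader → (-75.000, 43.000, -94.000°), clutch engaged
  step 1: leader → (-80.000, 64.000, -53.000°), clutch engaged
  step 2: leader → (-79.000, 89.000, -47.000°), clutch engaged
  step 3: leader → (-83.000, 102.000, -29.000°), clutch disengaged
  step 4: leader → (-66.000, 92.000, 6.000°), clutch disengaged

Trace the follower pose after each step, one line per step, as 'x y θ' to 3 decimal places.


step 0: Δleader=(-22.000, 5.000, -3.000°), engaged; cmd=(-64.000, 1.750, -11.000°) → follower=(-93.000, 17.750, 55.000°)
step 1: Δleader=(-5.000, 21.000, 41.000°), engaged; cmd=(-13.000, 5.750, 165.000°) → follower=(-106.000, 23.500, 220.000°)
step 2: Δleader=(1.000, 25.000, 6.000°), engaged; cmd=(5.000, 6.750, 25.000°) → follower=(-101.000, 30.250, 245.000°)
step 3: Δleader=(-4.000, 13.000, 18.000°), disengaged; cmd=(0,0,0) → follower holds at (-101.000, 30.250, 245.000°)
step 4: Δleader=(17.000, -10.000, 35.000°), disengaged; cmd=(0,0,0) → follower holds at (-101.000, 30.250, 245.000°)

-93.000 17.750 55.000
-106.000 23.500 220.000
-101.000 30.250 245.000
-101.000 30.250 245.000
-101.000 30.250 245.000


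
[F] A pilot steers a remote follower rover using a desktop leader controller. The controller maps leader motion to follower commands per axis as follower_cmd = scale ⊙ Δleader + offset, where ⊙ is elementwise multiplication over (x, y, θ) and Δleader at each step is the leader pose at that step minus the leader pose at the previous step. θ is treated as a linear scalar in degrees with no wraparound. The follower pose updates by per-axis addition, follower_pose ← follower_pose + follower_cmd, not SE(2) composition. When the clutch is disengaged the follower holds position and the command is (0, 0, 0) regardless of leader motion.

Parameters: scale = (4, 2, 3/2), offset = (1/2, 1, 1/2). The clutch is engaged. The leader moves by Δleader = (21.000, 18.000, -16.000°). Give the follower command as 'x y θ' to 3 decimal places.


84.500 37.000 -23.500

axis x: 4·21.000 + 1/2 = 84.500
axis y: 2·18.000 + 1 = 37.000
axis θ: 3/2·-16.000 + 1/2 = -23.500


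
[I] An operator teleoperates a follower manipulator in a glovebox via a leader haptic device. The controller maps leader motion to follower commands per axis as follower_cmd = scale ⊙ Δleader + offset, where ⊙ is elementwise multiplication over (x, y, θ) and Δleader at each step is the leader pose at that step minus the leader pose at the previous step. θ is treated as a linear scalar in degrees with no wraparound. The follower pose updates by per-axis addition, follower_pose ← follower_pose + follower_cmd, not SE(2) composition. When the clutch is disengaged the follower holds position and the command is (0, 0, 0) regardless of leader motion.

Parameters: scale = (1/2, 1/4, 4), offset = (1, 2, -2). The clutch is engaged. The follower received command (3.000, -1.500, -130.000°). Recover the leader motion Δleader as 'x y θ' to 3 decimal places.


4.000 -14.000 -32.000

axis x: (3.000 − 1) / (1/2) = 4.000
axis y: (-1.500 − 2) / (1/4) = -14.000
axis θ: (-130.000 − -2) / (4) = -32.000


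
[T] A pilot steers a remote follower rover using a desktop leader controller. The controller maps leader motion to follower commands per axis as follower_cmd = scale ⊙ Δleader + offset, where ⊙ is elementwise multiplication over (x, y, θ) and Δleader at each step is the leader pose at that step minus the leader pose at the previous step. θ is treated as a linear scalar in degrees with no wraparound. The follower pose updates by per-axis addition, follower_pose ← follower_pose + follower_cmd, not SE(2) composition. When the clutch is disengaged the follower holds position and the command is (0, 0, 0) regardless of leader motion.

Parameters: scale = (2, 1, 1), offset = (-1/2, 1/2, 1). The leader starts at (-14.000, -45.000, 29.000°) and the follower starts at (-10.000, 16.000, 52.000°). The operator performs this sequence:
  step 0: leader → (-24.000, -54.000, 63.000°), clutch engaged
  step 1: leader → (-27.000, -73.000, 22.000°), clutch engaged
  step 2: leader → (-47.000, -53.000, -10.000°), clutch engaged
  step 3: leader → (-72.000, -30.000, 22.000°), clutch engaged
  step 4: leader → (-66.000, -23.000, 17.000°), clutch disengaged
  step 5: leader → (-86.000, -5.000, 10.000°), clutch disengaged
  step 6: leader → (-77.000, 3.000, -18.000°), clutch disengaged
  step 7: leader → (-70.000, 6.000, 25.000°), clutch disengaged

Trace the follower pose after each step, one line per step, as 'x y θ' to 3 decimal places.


-30.500 7.500 87.000
-37.000 -11.000 47.000
-77.500 9.500 16.000
-128.000 33.000 49.000
-128.000 33.000 49.000
-128.000 33.000 49.000
-128.000 33.000 49.000
-128.000 33.000 49.000

step 0: Δleader=(-10.000, -9.000, 34.000°), engaged; cmd=(-20.500, -8.500, 35.000°) → follower=(-30.500, 7.500, 87.000°)
step 1: Δleader=(-3.000, -19.000, -41.000°), engaged; cmd=(-6.500, -18.500, -40.000°) → follower=(-37.000, -11.000, 47.000°)
step 2: Δleader=(-20.000, 20.000, -32.000°), engaged; cmd=(-40.500, 20.500, -31.000°) → follower=(-77.500, 9.500, 16.000°)
step 3: Δleader=(-25.000, 23.000, 32.000°), engaged; cmd=(-50.500, 23.500, 33.000°) → follower=(-128.000, 33.000, 49.000°)
step 4: Δleader=(6.000, 7.000, -5.000°), disengaged; cmd=(0,0,0) → follower holds at (-128.000, 33.000, 49.000°)
step 5: Δleader=(-20.000, 18.000, -7.000°), disengaged; cmd=(0,0,0) → follower holds at (-128.000, 33.000, 49.000°)
step 6: Δleader=(9.000, 8.000, -28.000°), disengaged; cmd=(0,0,0) → follower holds at (-128.000, 33.000, 49.000°)
step 7: Δleader=(7.000, 3.000, 43.000°), disengaged; cmd=(0,0,0) → follower holds at (-128.000, 33.000, 49.000°)


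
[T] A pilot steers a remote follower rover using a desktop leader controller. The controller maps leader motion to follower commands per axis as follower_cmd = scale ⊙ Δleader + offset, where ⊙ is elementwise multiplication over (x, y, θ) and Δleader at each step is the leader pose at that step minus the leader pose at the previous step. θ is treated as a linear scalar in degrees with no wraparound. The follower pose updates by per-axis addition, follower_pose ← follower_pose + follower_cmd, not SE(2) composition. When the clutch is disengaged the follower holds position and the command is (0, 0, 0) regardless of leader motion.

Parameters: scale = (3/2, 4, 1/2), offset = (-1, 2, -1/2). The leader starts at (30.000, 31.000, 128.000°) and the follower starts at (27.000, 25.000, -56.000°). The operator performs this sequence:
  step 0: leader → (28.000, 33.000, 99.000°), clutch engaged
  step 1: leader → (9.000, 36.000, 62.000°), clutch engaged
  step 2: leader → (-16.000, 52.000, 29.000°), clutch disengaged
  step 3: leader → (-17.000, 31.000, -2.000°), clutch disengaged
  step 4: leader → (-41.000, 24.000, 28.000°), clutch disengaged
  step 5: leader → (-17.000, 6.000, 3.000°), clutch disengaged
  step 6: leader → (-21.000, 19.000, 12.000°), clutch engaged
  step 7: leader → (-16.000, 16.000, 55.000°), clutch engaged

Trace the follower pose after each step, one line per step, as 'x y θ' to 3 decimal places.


23.000 35.000 -71.000
-6.500 49.000 -90.000
-6.500 49.000 -90.000
-6.500 49.000 -90.000
-6.500 49.000 -90.000
-6.500 49.000 -90.000
-13.500 103.000 -86.000
-7.000 93.000 -65.000

step 0: Δleader=(-2.000, 2.000, -29.000°), engaged; cmd=(-4.000, 10.000, -15.000°) → follower=(23.000, 35.000, -71.000°)
step 1: Δleader=(-19.000, 3.000, -37.000°), engaged; cmd=(-29.500, 14.000, -19.000°) → follower=(-6.500, 49.000, -90.000°)
step 2: Δleader=(-25.000, 16.000, -33.000°), disengaged; cmd=(0,0,0) → follower holds at (-6.500, 49.000, -90.000°)
step 3: Δleader=(-1.000, -21.000, -31.000°), disengaged; cmd=(0,0,0) → follower holds at (-6.500, 49.000, -90.000°)
step 4: Δleader=(-24.000, -7.000, 30.000°), disengaged; cmd=(0,0,0) → follower holds at (-6.500, 49.000, -90.000°)
step 5: Δleader=(24.000, -18.000, -25.000°), disengaged; cmd=(0,0,0) → follower holds at (-6.500, 49.000, -90.000°)
step 6: Δleader=(-4.000, 13.000, 9.000°), engaged; cmd=(-7.000, 54.000, 4.000°) → follower=(-13.500, 103.000, -86.000°)
step 7: Δleader=(5.000, -3.000, 43.000°), engaged; cmd=(6.500, -10.000, 21.000°) → follower=(-7.000, 93.000, -65.000°)
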